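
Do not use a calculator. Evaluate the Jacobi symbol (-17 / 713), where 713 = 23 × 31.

1

First reduce: -17 ≡ 696 (mod 713).
Pull out 2^3: since 713 ≡ 1 (mod 8), (2/713) = +1, so (2/713)^3 = +1.
Reciprocity: 87 ≡ 3 and 713 ≡ 1 (mod 4), so (87/713) = +(713/87).
Reduce top mod 87: now compute (17/87).
Reciprocity: 17 ≡ 1 and 87 ≡ 3 (mod 4), so (17/87) = +(87/17).
Reduce top mod 17: now compute (2/17).
Pull out 2: since 17 ≡ 1 (mod 8), (2/17) = +1.
Reached (1/17) = 1. Collecting the sign flips along the way, the symbol is +1.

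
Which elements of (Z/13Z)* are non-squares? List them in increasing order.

2, 5, 6, 7, 8, 11

Square k = 1,…,6 (k and 13−k give the same square):
1²=1, 2²=4, 3²=9, 4²≡3, 5²≡12, 6²≡10 (mod 13).
The residues are {1, 3, 4, 9, 10, 12}; the non-residues are the remaining 6 nonzero classes.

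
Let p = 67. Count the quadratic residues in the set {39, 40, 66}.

(39/67) = +1 → QR.
(40/67) = +1 → QR.
(66/67) = -1 → non-residue.
Total quadratic residues among the 3: 2.

2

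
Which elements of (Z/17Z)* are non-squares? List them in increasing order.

Square k = 1,…,8 (k and 17−k give the same square):
1²=1, 2²=4, 3²=9, 4²=16, 5²≡8, 6²≡2, 7²≡15, 8²≡13 (mod 17).
The residues are {1, 2, 4, 8, 9, 13, 15, 16}; the non-residues are the remaining 8 nonzero classes.

3,5,6,7,10,11,12,14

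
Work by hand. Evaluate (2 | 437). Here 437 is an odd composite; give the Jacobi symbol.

-1

Pull out 2: since 437 ≡ 5 (mod 8), (2/437) = -1.
Reached (1/437) = 1. Collecting the sign flips along the way, the symbol is -1.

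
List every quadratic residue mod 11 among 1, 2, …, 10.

1,3,4,5,9

Square k = 1,…,5 (k and 11−k give the same square):
1²=1, 2²=4, 3²=9, 4²≡5, 5²≡3 (mod 11).
So the quadratic residues mod 11 are {1, 3, 4, 5, 9}.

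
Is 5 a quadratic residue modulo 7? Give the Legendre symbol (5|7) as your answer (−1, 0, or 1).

-1

Reciprocity: 5 ≡ 1 and 7 ≡ 3 (mod 4), so (5/7) = +(7/5).
Reduce top mod 5: now compute (2/5).
Pull out 2: since 5 ≡ 5 (mod 8), (2/5) = -1.
Reached (1/5) = 1. Collecting the sign flips along the way, the symbol is -1.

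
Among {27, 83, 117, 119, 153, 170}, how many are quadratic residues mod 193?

(27/193) = +1 → QR.
(83/193) = +1 → QR.
(117/193) = -1 → non-residue.
(119/193) = -1 → non-residue.
(153/193) = -1 → non-residue.
(170/193) = +1 → QR.
Total quadratic residues among the 6: 3.

3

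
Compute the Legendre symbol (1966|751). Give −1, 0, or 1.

-1

Euler's criterion: (1966/751) ≡ 464^375 (mod 751).
464^2 ≡ 510 (mod 751)
464^4 ≡ 254 (mod 751)
464^8 ≡ 681 (mod 751)
464^16 ≡ 394 (mod 751)
464^32 ≡ 530 (mod 751)
464^64 ≡ 26 (mod 751)
464^128 ≡ 676 (mod 751)
464^256 ≡ 368 (mod 751)
464^375 = 464^(256+64+32+16+4+2+1) ≡ 750 (mod 751).
Result is 750 ≡ −1, so (1966/751) = −1.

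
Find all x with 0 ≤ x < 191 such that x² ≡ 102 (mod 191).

22, 169

Since 191 ≡ 3 (mod 4), a square root of 102 is 102^((191+1)/4) = 102^48 mod 191.
Repeated squaring: 102^2≡90, 102^4≡78, 102^8≡163, 102^16≡20, 102^32≡18 (mod 191).
102^48 = 102^(32+16) ≡ 169 (mod 191).
Check: 169² = 28561 ≡ 102 (mod 191). The two roots are 22 and 169.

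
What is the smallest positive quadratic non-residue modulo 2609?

3

(2/2609) = +1, so 2 is a residue.
(3/2609) = −1, so 3 is the smallest positive non-residue mod 2609.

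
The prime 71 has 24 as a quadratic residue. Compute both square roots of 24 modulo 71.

Since 71 ≡ 3 (mod 4), a square root of 24 is 24^((71+1)/4) = 24^18 mod 71.
Repeated squaring: 24^2≡8, 24^4≡64, 24^8≡49, 24^16≡58 (mod 71).
24^18 = 24^(16+2) ≡ 38 (mod 71).
Check: 38² = 1444 ≡ 24 (mod 71). The two roots are 33 and 38.

33, 38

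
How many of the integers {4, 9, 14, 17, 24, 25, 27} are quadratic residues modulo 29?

4

(4/29) = +1 → QR.
(9/29) = +1 → QR.
(14/29) = -1 → non-residue.
(17/29) = -1 → non-residue.
(24/29) = +1 → QR.
(25/29) = +1 → QR.
(27/29) = -1 → non-residue.
Total quadratic residues among the 7: 4.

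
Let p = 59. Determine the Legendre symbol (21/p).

Euler's criterion: (21/59) ≡ 21^29 (mod 59).
21^2 ≡ 28 (mod 59)
21^4 ≡ 17 (mod 59)
21^8 ≡ 53 (mod 59)
21^16 ≡ 36 (mod 59)
21^29 = 21^(16+8+4+1) ≡ 1 (mod 59).
Result is 1, so (21/59) = 1.

1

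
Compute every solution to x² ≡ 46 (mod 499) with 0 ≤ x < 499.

Since 499 ≡ 3 (mod 4), a square root of 46 is 46^((499+1)/4) = 46^125 mod 499.
Repeated squaring: 46^2≡120, 46^4≡428, 46^8≡51, 46^16≡106, 46^32≡258, 46^64≡197 (mod 499).
46^125 = 46^(64+32+16+8+4+1) ≡ 270 (mod 499).
Check: 270² = 72900 ≡ 46 (mod 499). The two roots are 229 and 270.

229, 270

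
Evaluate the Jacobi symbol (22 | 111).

-1

Pull out 2: since 111 ≡ 7 (mod 8), (2/111) = +1.
Reciprocity: 11 ≡ 3 and 111 ≡ 3 (mod 4), so (11/111) = −(111/11).
Reduce top mod 11: now compute (1/11).
Reached (1/11) = 1. Collecting the sign flips along the way, the symbol is -1.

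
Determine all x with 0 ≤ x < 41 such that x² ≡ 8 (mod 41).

7, 34

41 ≡ 1 (mod 4), so we find a root by search.
Trying successive values, 7² = 49 ≡ 8 (mod 41). The other root is 41 − 7 = 34.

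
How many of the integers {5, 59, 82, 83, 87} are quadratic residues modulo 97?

(5/97) = -1 → non-residue.
(59/97) = -1 → non-residue.
(82/97) = -1 → non-residue.
(83/97) = -1 → non-residue.
(87/97) = -1 → non-residue.
Total quadratic residues among the 5: 0.

0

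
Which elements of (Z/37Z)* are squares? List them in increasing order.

Square k = 1,…,18 (k and 37−k give the same square):
1²=1, 2²=4, 3²=9, 4²=16, 5²=25, 6²=36, 7²≡12, 8²≡27, 9²≡7, 10²≡26, 11²≡10, 12²≡33, 13²≡21, 14²≡11, 15²≡3, 16²≡34, 17²≡30, 18²≡28 (mod 37).
So the quadratic residues mod 37 are {1, 3, 4, 7, 9, 10, 11, 12, 16, 21, 25, 26, 27, 28, 30, 33, 34, 36}.

1,3,4,7,9,10,11,12,16,21,25,26,27,28,30,33,34,36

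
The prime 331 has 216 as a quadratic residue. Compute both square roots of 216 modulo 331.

Since 331 ≡ 3 (mod 4), a square root of 216 is 216^((331+1)/4) = 216^83 mod 331.
Repeated squaring: 216^2≡316, 216^4≡225, 216^8≡313, 216^16≡324, 216^32≡49, 216^64≡84 (mod 331).
216^83 = 216^(64+16+2+1) ≡ 215 (mod 331).
Check: 215² = 46225 ≡ 216 (mod 331). The two roots are 116 and 215.

116, 215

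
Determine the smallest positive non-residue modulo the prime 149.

2

(2/149) = −1, so 2 is the smallest positive non-residue mod 149.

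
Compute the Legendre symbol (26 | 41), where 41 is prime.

Pull out 2: since 41 ≡ 1 (mod 8), (2/41) = +1.
Reciprocity: 13 ≡ 1 and 41 ≡ 1 (mod 4), so (13/41) = +(41/13).
Reduce top mod 13: now compute (2/13).
Pull out 2: since 13 ≡ 5 (mod 8), (2/13) = -1.
Reached (1/13) = 1. Collecting the sign flips along the way, the symbol is -1.

-1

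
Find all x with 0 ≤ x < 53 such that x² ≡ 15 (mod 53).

53 ≡ 1 (mod 4), so we find a root by search.
Trying successive values, 11² = 121 ≡ 15 (mod 53). The other root is 53 − 11 = 42.

11, 42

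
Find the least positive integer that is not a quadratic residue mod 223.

3

(2/223) = +1, so 2 is a residue.
(3/223) = −1, so 3 is the smallest positive non-residue mod 223.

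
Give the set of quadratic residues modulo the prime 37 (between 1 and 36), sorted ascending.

Square k = 1,…,18 (k and 37−k give the same square):
1²=1, 2²=4, 3²=9, 4²=16, 5²=25, 6²=36, 7²≡12, 8²≡27, 9²≡7, 10²≡26, 11²≡10, 12²≡33, 13²≡21, 14²≡11, 15²≡3, 16²≡34, 17²≡30, 18²≡28 (mod 37).
So the quadratic residues mod 37 are {1, 3, 4, 7, 9, 10, 11, 12, 16, 21, 25, 26, 27, 28, 30, 33, 34, 36}.

1, 3, 4, 7, 9, 10, 11, 12, 16, 21, 25, 26, 27, 28, 30, 33, 34, 36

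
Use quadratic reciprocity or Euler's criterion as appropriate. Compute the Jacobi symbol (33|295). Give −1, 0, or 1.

1

Reciprocity: 33 ≡ 1 and 295 ≡ 3 (mod 4), so (33/295) = +(295/33).
Reduce top mod 33: now compute (31/33).
Reciprocity: 31 ≡ 3 and 33 ≡ 1 (mod 4), so (31/33) = +(33/31).
Reduce top mod 31: now compute (2/31).
Pull out 2: since 31 ≡ 7 (mod 8), (2/31) = +1.
Reached (1/31) = 1. Collecting the sign flips along the way, the symbol is +1.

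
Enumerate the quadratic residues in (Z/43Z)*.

Square k = 1,…,21 (k and 43−k give the same square):
1²=1, 2²=4, 3²=9, 4²=16, 5²=25, 6²=36, 7²≡6, 8²≡21, 9²≡38, 10²≡14, 11²≡35, 12²≡15, 13²≡40, 14²≡24, 15²≡10, 16²≡41, 17²≡31, 18²≡23, 19²≡17, 20²≡13, 21²≡11 (mod 43).
So the quadratic residues mod 43 are {1, 4, 6, 9, 10, 11, 13, 14, 15, 16, 17, 21, 23, 24, 25, 31, 35, 36, 38, 40, 41}.

1,4,6,9,10,11,13,14,15,16,17,21,23,24,25,31,35,36,38,40,41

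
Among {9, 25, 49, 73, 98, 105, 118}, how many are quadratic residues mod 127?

(9/127) = +1 → QR.
(25/127) = +1 → QR.
(49/127) = +1 → QR.
(73/127) = +1 → QR.
(98/127) = +1 → QR.
(105/127) = -1 → non-residue.
(118/127) = -1 → non-residue.
Total quadratic residues among the 7: 5.

5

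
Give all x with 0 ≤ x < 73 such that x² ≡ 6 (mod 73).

15, 58

73 ≡ 1 (mod 4), so we find a root by search.
Trying successive values, 15² = 225 ≡ 6 (mod 73). The other root is 73 − 15 = 58.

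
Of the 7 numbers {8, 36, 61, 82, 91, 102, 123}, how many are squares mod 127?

(8/127) = +1 → QR.
(36/127) = +1 → QR.
(61/127) = +1 → QR.
(82/127) = +1 → QR.
(91/127) = -1 → non-residue.
(102/127) = -1 → non-residue.
(123/127) = -1 → non-residue.
Total quadratic residues among the 7: 4.

4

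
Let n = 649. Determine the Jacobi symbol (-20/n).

First reduce: -20 ≡ 629 (mod 649).
Reciprocity: 629 ≡ 1 and 649 ≡ 1 (mod 4), so (629/649) = +(649/629).
Reduce top mod 629: now compute (20/629).
Pull out 2^2: since 629 ≡ 5 (mod 8), (2/629) = -1, so (2/629)^2 = +1.
Reciprocity: 5 ≡ 1 and 629 ≡ 1 (mod 4), so (5/629) = +(629/5).
Reduce top mod 5: now compute (4/5).
Pull out 2^2: since 5 ≡ 5 (mod 8), (2/5) = -1, so (2/5)^2 = +1.
Reached (1/5) = 1. Collecting the sign flips along the way, the symbol is +1.

1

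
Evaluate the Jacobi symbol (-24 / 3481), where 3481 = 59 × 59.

First reduce: -24 ≡ 3457 (mod 3481).
Reciprocity: 3457 ≡ 1 and 3481 ≡ 1 (mod 4), so (3457/3481) = +(3481/3457).
Reduce top mod 3457: now compute (24/3457).
Pull out 2^3: since 3457 ≡ 1 (mod 8), (2/3457) = +1, so (2/3457)^3 = +1.
Reciprocity: 3 ≡ 3 and 3457 ≡ 1 (mod 4), so (3/3457) = +(3457/3).
Reduce top mod 3: now compute (1/3).
Reached (1/3) = 1. Collecting the sign flips along the way, the symbol is +1.

1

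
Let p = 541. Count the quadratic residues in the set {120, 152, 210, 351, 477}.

(120/541) = -1 → non-residue.
(152/541) = -1 → non-residue.
(210/541) = -1 → non-residue.
(351/541) = -1 → non-residue.
(477/541) = +1 → QR.
Total quadratic residues among the 5: 1.

1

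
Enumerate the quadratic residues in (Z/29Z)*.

1 4 5 6 7 9 13 16 20 22 23 24 25 28

Square k = 1,…,14 (k and 29−k give the same square):
1²=1, 2²=4, 3²=9, 4²=16, 5²=25, 6²≡7, 7²≡20, 8²≡6, 9²≡23, 10²≡13, 11²≡5, 12²≡28, 13²≡24, 14²≡22 (mod 29).
So the quadratic residues mod 29 are {1, 4, 5, 6, 7, 9, 13, 16, 20, 22, 23, 24, 25, 28}.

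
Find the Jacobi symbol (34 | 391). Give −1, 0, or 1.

Pull out 2: since 391 ≡ 7 (mod 8), (2/391) = +1.
Reciprocity: 17 ≡ 1 and 391 ≡ 3 (mod 4), so (17/391) = +(391/17).
Reduce top mod 17: now compute (0/17).
Top reduces to 0: gcd > 1, so the symbol is 0.

0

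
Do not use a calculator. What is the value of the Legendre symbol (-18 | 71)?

-1

Euler's criterion: (-18/71) ≡ 53^35 (mod 71).
53^2 ≡ 40 (mod 71)
53^4 ≡ 38 (mod 71)
53^8 ≡ 24 (mod 71)
53^16 ≡ 8 (mod 71)
53^32 ≡ 64 (mod 71)
53^35 = 53^(32+2+1) ≡ 70 (mod 71).
Result is 70 ≡ −1, so (-18/71) = −1.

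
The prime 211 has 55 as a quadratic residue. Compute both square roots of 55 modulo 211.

104, 107

Since 211 ≡ 3 (mod 4), a square root of 55 is 55^((211+1)/4) = 55^53 mod 211.
Repeated squaring: 55^2≡71, 55^4≡188, 55^8≡107, 55^16≡55, 55^32≡71 (mod 211).
55^53 = 55^(32+16+4+1) ≡ 107 (mod 211).
Check: 107² = 11449 ≡ 55 (mod 211). The two roots are 104 and 107.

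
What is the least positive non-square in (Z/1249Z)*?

7

(2/1249) = +1, so 2 is a residue.
(3/1249) = +1, so 3 is a residue.
(4/1249) = +1, so 4 is a residue.
(5/1249) = +1, so 5 is a residue.
(6/1249) = +1, so 6 is a residue.
(7/1249) = −1, so 7 is the smallest positive non-residue mod 1249.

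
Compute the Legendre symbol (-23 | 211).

Euler's criterion: (-23/211) ≡ 188^105 (mod 211).
188^2 ≡ 107 (mod 211)
188^4 ≡ 55 (mod 211)
188^8 ≡ 71 (mod 211)
188^16 ≡ 188 (mod 211)
188^32 ≡ 107 (mod 211)
188^64 ≡ 55 (mod 211)
188^105 = 188^(64+32+8+1) ≡ 1 (mod 211).
Result is 1, so (-23/211) = 1.

1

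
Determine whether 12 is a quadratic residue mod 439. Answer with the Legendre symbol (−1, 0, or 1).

Euler's criterion: (12/439) ≡ 12^219 (mod 439).
12^2 ≡ 144 (mod 439)
12^4 ≡ 103 (mod 439)
12^8 ≡ 73 (mod 439)
12^16 ≡ 61 (mod 439)
12^32 ≡ 209 (mod 439)
12^64 ≡ 220 (mod 439)
12^128 ≡ 110 (mod 439)
12^219 = 12^(128+64+16+8+2+1) ≡ 438 (mod 439).
Result is 438 ≡ −1, so (12/439) = −1.

-1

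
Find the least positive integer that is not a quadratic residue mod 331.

2

(2/331) = −1, so 2 is the smallest positive non-residue mod 331.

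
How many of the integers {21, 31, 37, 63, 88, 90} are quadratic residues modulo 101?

(21/101) = +1 → QR.
(31/101) = +1 → QR.
(37/101) = +1 → QR.
(63/101) = -1 → non-residue.
(88/101) = +1 → QR.
(90/101) = -1 → non-residue.
Total quadratic residues among the 6: 4.

4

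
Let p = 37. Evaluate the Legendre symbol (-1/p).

1

First reduce: -1 ≡ 36 (mod 37).
Pull out 2^2: since 37 ≡ 5 (mod 8), (2/37) = -1, so (2/37)^2 = +1.
Reciprocity: 9 ≡ 1 and 37 ≡ 1 (mod 4), so (9/37) = +(37/9).
Reduce top mod 9: now compute (1/9).
Reached (1/9) = 1. Collecting the sign flips along the way, the symbol is +1.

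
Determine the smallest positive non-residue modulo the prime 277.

2

(2/277) = −1, so 2 is the smallest positive non-residue mod 277.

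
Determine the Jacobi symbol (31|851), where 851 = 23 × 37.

-1

Reciprocity: 31 ≡ 3 and 851 ≡ 3 (mod 4), so (31/851) = −(851/31).
Reduce top mod 31: now compute (14/31).
Pull out 2: since 31 ≡ 7 (mod 8), (2/31) = +1.
Reciprocity: 7 ≡ 3 and 31 ≡ 3 (mod 4), so (7/31) = −(31/7).
Reduce top mod 7: now compute (3/7).
Reciprocity: 3 ≡ 3 and 7 ≡ 3 (mod 4), so (3/7) = −(7/3).
Reduce top mod 3: now compute (1/3).
Reached (1/3) = 1. Collecting the sign flips along the way, the symbol is -1.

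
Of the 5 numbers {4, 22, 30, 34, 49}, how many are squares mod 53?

2

(4/53) = +1 → QR.
(22/53) = -1 → non-residue.
(30/53) = -1 → non-residue.
(34/53) = -1 → non-residue.
(49/53) = +1 → QR.
Total quadratic residues among the 5: 2.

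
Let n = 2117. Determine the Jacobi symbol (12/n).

-1

Pull out 2^2: since 2117 ≡ 5 (mod 8), (2/2117) = -1, so (2/2117)^2 = +1.
Reciprocity: 3 ≡ 3 and 2117 ≡ 1 (mod 4), so (3/2117) = +(2117/3).
Reduce top mod 3: now compute (2/3).
Pull out 2: since 3 ≡ 3 (mod 8), (2/3) = -1.
Reached (1/3) = 1. Collecting the sign flips along the way, the symbol is -1.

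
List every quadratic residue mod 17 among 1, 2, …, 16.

Square k = 1,…,8 (k and 17−k give the same square):
1²=1, 2²=4, 3²=9, 4²=16, 5²≡8, 6²≡2, 7²≡15, 8²≡13 (mod 17).
So the quadratic residues mod 17 are {1, 2, 4, 8, 9, 13, 15, 16}.

1, 2, 4, 8, 9, 13, 15, 16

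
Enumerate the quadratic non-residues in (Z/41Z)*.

Square k = 1,…,20 (k and 41−k give the same square):
1²=1, 2²=4, 3²=9, 4²=16, 5²=25, 6²=36, 7²≡8, 8²≡23, 9²≡40, 10²≡18, 11²≡39, 12²≡21, 13²≡5, 14²≡32, 15²≡20, 16²≡10, 17²≡2, 18²≡37, 19²≡33, 20²≡31 (mod 41).
The residues are {1, 2, 4, 5, 8, 9, 10, 16, 18, 20, 21, 23, 25, 31, 32, 33, 36, 37, 39, 40}; the non-residues are the remaining 20 nonzero classes.

3,6,7,11,12,13,14,15,17,19,22,24,26,27,28,29,30,34,35,38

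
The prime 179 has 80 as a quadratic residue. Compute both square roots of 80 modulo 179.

Since 179 ≡ 3 (mod 4), a square root of 80 is 80^((179+1)/4) = 80^45 mod 179.
Repeated squaring: 80^2≡135, 80^4≡146, 80^8≡15, 80^16≡46, 80^32≡147 (mod 179).
80^45 = 80^(32+8+4+1) ≡ 59 (mod 179).
Check: 59² = 3481 ≡ 80 (mod 179). The two roots are 59 and 120.

59, 120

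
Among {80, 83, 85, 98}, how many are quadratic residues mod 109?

2

(80/109) = +1 → QR.
(83/109) = +1 → QR.
(85/109) = -1 → non-residue.
(98/109) = -1 → non-residue.
Total quadratic residues among the 4: 2.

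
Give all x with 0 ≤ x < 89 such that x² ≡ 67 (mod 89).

44, 45

89 ≡ 1 (mod 4), so we find a root by search.
Trying successive values, 44² = 1936 ≡ 67 (mod 89). The other root is 89 − 44 = 45.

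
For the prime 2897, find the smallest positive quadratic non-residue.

3

(2/2897) = +1, so 2 is a residue.
(3/2897) = −1, so 3 is the smallest positive non-residue mod 2897.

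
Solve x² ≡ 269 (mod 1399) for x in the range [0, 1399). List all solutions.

Since 1399 ≡ 3 (mod 4), a square root of 269 is 269^((1399+1)/4) = 269^350 mod 1399.
Repeated squaring: 269^2≡1012, 269^4≡76, 269^8≡180, 269^16≡223, 269^32≡764, 269^64≡313, 269^128≡39, 269^256≡122 (mod 1399).
269^350 = 269^(256+64+16+8+4+2) ≡ 1097 (mod 1399).
Check: 1097² = 1203409 ≡ 269 (mod 1399). The two roots are 302 and 1097.

302, 1097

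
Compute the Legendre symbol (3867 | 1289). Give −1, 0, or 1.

First reduce: 3867 ≡ 0 (mod 1289).
Top reduces to 0: gcd > 1, so the symbol is 0.

0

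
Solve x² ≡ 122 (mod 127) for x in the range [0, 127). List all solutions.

Since 127 ≡ 3 (mod 4), a square root of 122 is 122^((127+1)/4) = 122^32 mod 127.
Repeated squaring: 122^2≡25, 122^4≡117, 122^8≡100, 122^16≡94, 122^32≡73 (mod 127).
122^32 = 122^(32) ≡ 73 (mod 127).
Check: 73² = 5329 ≡ 122 (mod 127). The two roots are 54 and 73.

54, 73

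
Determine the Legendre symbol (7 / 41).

Reciprocity: 7 ≡ 3 and 41 ≡ 1 (mod 4), so (7/41) = +(41/7).
Reduce top mod 7: now compute (6/7).
Pull out 2: since 7 ≡ 7 (mod 8), (2/7) = +1.
Reciprocity: 3 ≡ 3 and 7 ≡ 3 (mod 4), so (3/7) = −(7/3).
Reduce top mod 3: now compute (1/3).
Reached (1/3) = 1. Collecting the sign flips along the way, the symbol is -1.

-1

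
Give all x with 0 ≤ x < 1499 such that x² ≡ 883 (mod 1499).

593, 906

Since 1499 ≡ 3 (mod 4), a square root of 883 is 883^((1499+1)/4) = 883^375 mod 1499.
Repeated squaring: 883^2≡209, 883^4≡210, 883^8≡629, 883^16≡1404, 883^32≡31, 883^64≡961, 883^128≡137, 883^256≡781 (mod 1499).
883^375 = 883^(256+64+32+16+4+2+1) ≡ 593 (mod 1499).
Check: 593² = 351649 ≡ 883 (mod 1499). The two roots are 593 and 906.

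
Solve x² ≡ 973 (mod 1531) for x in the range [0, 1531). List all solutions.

Since 1531 ≡ 3 (mod 4), a square root of 973 is 973^((1531+1)/4) = 973^383 mod 1531.
Repeated squaring: 973^2≡571, 973^4≡1469, 973^8≡782, 973^16≡655, 973^32≡345, 973^64≡1138, 973^128≡1349, 973^256≡973 (mod 1531).
973^383 = 973^(256+64+32+16+8+4+2+1) ≡ 1349 (mod 1531).
Check: 1349² = 1819801 ≡ 973 (mod 1531). The two roots are 182 and 1349.

182, 1349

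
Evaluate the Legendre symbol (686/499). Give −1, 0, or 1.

Euler's criterion: (686/499) ≡ 187^249 (mod 499).
187^2 ≡ 39 (mod 499)
187^4 ≡ 24 (mod 499)
187^8 ≡ 77 (mod 499)
187^16 ≡ 440 (mod 499)
187^32 ≡ 487 (mod 499)
187^64 ≡ 144 (mod 499)
187^128 ≡ 277 (mod 499)
187^249 = 187^(128+64+32+16+8+1) ≡ 1 (mod 499).
Result is 1, so (686/499) = 1.

1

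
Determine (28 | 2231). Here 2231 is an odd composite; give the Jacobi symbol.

1

Pull out 2^2: since 2231 ≡ 7 (mod 8), (2/2231) = +1, so (2/2231)^2 = +1.
Reciprocity: 7 ≡ 3 and 2231 ≡ 3 (mod 4), so (7/2231) = −(2231/7).
Reduce top mod 7: now compute (5/7).
Reciprocity: 5 ≡ 1 and 7 ≡ 3 (mod 4), so (5/7) = +(7/5).
Reduce top mod 5: now compute (2/5).
Pull out 2: since 5 ≡ 5 (mod 8), (2/5) = -1.
Reached (1/5) = 1. Collecting the sign flips along the way, the symbol is +1.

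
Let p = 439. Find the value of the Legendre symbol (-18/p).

-1

First reduce: -18 ≡ 421 (mod 439).
Reciprocity: 421 ≡ 1 and 439 ≡ 3 (mod 4), so (421/439) = +(439/421).
Reduce top mod 421: now compute (18/421).
Pull out 2: since 421 ≡ 5 (mod 8), (2/421) = -1.
Reciprocity: 9 ≡ 1 and 421 ≡ 1 (mod 4), so (9/421) = +(421/9).
Reduce top mod 9: now compute (7/9).
Reciprocity: 7 ≡ 3 and 9 ≡ 1 (mod 4), so (7/9) = +(9/7).
Reduce top mod 7: now compute (2/7).
Pull out 2: since 7 ≡ 7 (mod 8), (2/7) = +1.
Reached (1/7) = 1. Collecting the sign flips along the way, the symbol is -1.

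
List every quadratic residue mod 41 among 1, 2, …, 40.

Square k = 1,…,20 (k and 41−k give the same square):
1²=1, 2²=4, 3²=9, 4²=16, 5²=25, 6²=36, 7²≡8, 8²≡23, 9²≡40, 10²≡18, 11²≡39, 12²≡21, 13²≡5, 14²≡32, 15²≡20, 16²≡10, 17²≡2, 18²≡37, 19²≡33, 20²≡31 (mod 41).
So the quadratic residues mod 41 are {1, 2, 4, 5, 8, 9, 10, 16, 18, 20, 21, 23, 25, 31, 32, 33, 36, 37, 39, 40}.

1,2,4,5,8,9,10,16,18,20,21,23,25,31,32,33,36,37,39,40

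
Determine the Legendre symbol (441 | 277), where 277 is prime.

First reduce: 441 ≡ 164 (mod 277).
Pull out 2^2: since 277 ≡ 5 (mod 8), (2/277) = -1, so (2/277)^2 = +1.
Reciprocity: 41 ≡ 1 and 277 ≡ 1 (mod 4), so (41/277) = +(277/41).
Reduce top mod 41: now compute (31/41).
Reciprocity: 31 ≡ 3 and 41 ≡ 1 (mod 4), so (31/41) = +(41/31).
Reduce top mod 31: now compute (10/31).
Pull out 2: since 31 ≡ 7 (mod 8), (2/31) = +1.
Reciprocity: 5 ≡ 1 and 31 ≡ 3 (mod 4), so (5/31) = +(31/5).
Reduce top mod 5: now compute (1/5).
Reached (1/5) = 1. Collecting the sign flips along the way, the symbol is +1.

1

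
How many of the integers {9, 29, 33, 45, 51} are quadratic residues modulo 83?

(9/83) = +1 → QR.
(29/83) = +1 → QR.
(33/83) = +1 → QR.
(45/83) = -1 → non-residue.
(51/83) = +1 → QR.
Total quadratic residues among the 5: 4.

4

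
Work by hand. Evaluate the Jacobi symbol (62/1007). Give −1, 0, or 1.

Pull out 2: since 1007 ≡ 7 (mod 8), (2/1007) = +1.
Reciprocity: 31 ≡ 3 and 1007 ≡ 3 (mod 4), so (31/1007) = −(1007/31).
Reduce top mod 31: now compute (15/31).
Reciprocity: 15 ≡ 3 and 31 ≡ 3 (mod 4), so (15/31) = −(31/15).
Reduce top mod 15: now compute (1/15).
Reached (1/15) = 1. Collecting the sign flips along the way, the symbol is +1.

1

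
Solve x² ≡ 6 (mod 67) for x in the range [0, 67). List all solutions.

Since 67 ≡ 3 (mod 4), a square root of 6 is 6^((67+1)/4) = 6^17 mod 67.
Repeated squaring: 6^2≡36, 6^4≡23, 6^8≡60, 6^16≡49 (mod 67).
6^17 = 6^(16+1) ≡ 26 (mod 67).
Check: 26² = 676 ≡ 6 (mod 67). The two roots are 26 and 41.

26, 41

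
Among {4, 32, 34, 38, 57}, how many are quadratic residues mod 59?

(4/59) = +1 → QR.
(32/59) = -1 → non-residue.
(34/59) = -1 → non-residue.
(38/59) = -1 → non-residue.
(57/59) = +1 → QR.
Total quadratic residues among the 5: 2.

2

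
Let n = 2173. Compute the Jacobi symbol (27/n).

1

Reciprocity: 27 ≡ 3 and 2173 ≡ 1 (mod 4), so (27/2173) = +(2173/27).
Reduce top mod 27: now compute (13/27).
Reciprocity: 13 ≡ 1 and 27 ≡ 3 (mod 4), so (13/27) = +(27/13).
Reduce top mod 13: now compute (1/13).
Reached (1/13) = 1. Collecting the sign flips along the way, the symbol is +1.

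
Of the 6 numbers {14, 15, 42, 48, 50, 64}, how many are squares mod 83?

2

(14/83) = -1 → non-residue.
(15/83) = -1 → non-residue.
(42/83) = -1 → non-residue.
(48/83) = +1 → QR.
(50/83) = -1 → non-residue.
(64/83) = +1 → QR.
Total quadratic residues among the 6: 2.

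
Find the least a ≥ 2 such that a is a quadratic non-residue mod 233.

3

(2/233) = +1, so 2 is a residue.
(3/233) = −1, so 3 is the smallest positive non-residue mod 233.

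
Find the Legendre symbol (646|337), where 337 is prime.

1

First reduce: 646 ≡ 309 (mod 337).
Reciprocity: 309 ≡ 1 and 337 ≡ 1 (mod 4), so (309/337) = +(337/309).
Reduce top mod 309: now compute (28/309).
Pull out 2^2: since 309 ≡ 5 (mod 8), (2/309) = -1, so (2/309)^2 = +1.
Reciprocity: 7 ≡ 3 and 309 ≡ 1 (mod 4), so (7/309) = +(309/7).
Reduce top mod 7: now compute (1/7).
Reached (1/7) = 1. Collecting the sign flips along the way, the symbol is +1.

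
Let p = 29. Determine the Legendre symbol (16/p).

Pull out 2^4: since 29 ≡ 5 (mod 8), (2/29) = -1, so (2/29)^4 = +1.
Reached (1/29) = 1. Collecting the sign flips along the way, the symbol is +1.

1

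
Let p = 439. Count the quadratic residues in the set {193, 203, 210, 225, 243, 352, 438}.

3

(193/439) = -1 → non-residue.
(203/439) = +1 → QR.
(210/439) = -1 → non-residue.
(225/439) = +1 → QR.
(243/439) = -1 → non-residue.
(352/439) = +1 → QR.
(438/439) = -1 → non-residue.
Total quadratic residues among the 7: 3.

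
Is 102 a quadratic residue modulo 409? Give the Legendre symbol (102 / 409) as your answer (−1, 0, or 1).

Pull out 2: since 409 ≡ 1 (mod 8), (2/409) = +1.
Reciprocity: 51 ≡ 3 and 409 ≡ 1 (mod 4), so (51/409) = +(409/51).
Reduce top mod 51: now compute (1/51).
Reached (1/51) = 1. Collecting the sign flips along the way, the symbol is +1.

1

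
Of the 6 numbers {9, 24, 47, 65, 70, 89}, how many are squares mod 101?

5

(9/101) = +1 → QR.
(24/101) = +1 → QR.
(47/101) = +1 → QR.
(65/101) = +1 → QR.
(70/101) = +1 → QR.
(89/101) = -1 → non-residue.
Total quadratic residues among the 6: 5.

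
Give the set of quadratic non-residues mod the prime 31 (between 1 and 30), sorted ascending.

Square k = 1,…,15 (k and 31−k give the same square):
1²=1, 2²=4, 3²=9, 4²=16, 5²=25, 6²≡5, 7²≡18, 8²≡2, 9²≡19, 10²≡7, 11²≡28, 12²≡20, 13²≡14, 14²≡10, 15²≡8 (mod 31).
The residues are {1, 2, 4, 5, 7, 8, 9, 10, 14, 16, 18, 19, 20, 25, 28}; the non-residues are the remaining 15 nonzero classes.

3 6 11 12 13 15 17 21 22 23 24 26 27 29 30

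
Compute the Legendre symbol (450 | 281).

First reduce: 450 ≡ 169 (mod 281).
Reciprocity: 169 ≡ 1 and 281 ≡ 1 (mod 4), so (169/281) = +(281/169).
Reduce top mod 169: now compute (112/169).
Pull out 2^4: since 169 ≡ 1 (mod 8), (2/169) = +1, so (2/169)^4 = +1.
Reciprocity: 7 ≡ 3 and 169 ≡ 1 (mod 4), so (7/169) = +(169/7).
Reduce top mod 7: now compute (1/7).
Reached (1/7) = 1. Collecting the sign flips along the way, the symbol is +1.

1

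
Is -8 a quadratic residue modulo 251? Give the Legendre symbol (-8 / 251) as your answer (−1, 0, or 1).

First reduce: -8 ≡ 243 (mod 251).
Reciprocity: 243 ≡ 3 and 251 ≡ 3 (mod 4), so (243/251) = −(251/243).
Reduce top mod 243: now compute (8/243).
Pull out 2^3: since 243 ≡ 3 (mod 8), (2/243) = -1, so (2/243)^3 = -1.
Reached (1/243) = 1. Collecting the sign flips along the way, the symbol is +1.

1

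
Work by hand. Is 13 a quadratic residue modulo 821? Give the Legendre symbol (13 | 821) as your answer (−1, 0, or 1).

-1

Reciprocity: 13 ≡ 1 and 821 ≡ 1 (mod 4), so (13/821) = +(821/13).
Reduce top mod 13: now compute (2/13).
Pull out 2: since 13 ≡ 5 (mod 8), (2/13) = -1.
Reached (1/13) = 1. Collecting the sign flips along the way, the symbol is -1.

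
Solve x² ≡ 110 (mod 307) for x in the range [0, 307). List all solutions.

73, 234

Since 307 ≡ 3 (mod 4), a square root of 110 is 110^((307+1)/4) = 110^77 mod 307.
Repeated squaring: 110^2≡127, 110^4≡165, 110^8≡209, 110^16≡87, 110^32≡201, 110^64≡184 (mod 307).
110^77 = 110^(64+8+4+1) ≡ 234 (mod 307).
Check: 234² = 54756 ≡ 110 (mod 307). The two roots are 73 and 234.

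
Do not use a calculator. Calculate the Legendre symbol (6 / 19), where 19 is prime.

Pull out 2: since 19 ≡ 3 (mod 8), (2/19) = -1.
Reciprocity: 3 ≡ 3 and 19 ≡ 3 (mod 4), so (3/19) = −(19/3).
Reduce top mod 3: now compute (1/3).
Reached (1/3) = 1. Collecting the sign flips along the way, the symbol is +1.

1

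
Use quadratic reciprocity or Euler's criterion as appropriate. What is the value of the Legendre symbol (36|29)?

1

First reduce: 36 ≡ 7 (mod 29).
Reciprocity: 7 ≡ 3 and 29 ≡ 1 (mod 4), so (7/29) = +(29/7).
Reduce top mod 7: now compute (1/7).
Reached (1/7) = 1. Collecting the sign flips along the way, the symbol is +1.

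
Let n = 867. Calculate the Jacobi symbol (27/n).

Reciprocity: 27 ≡ 3 and 867 ≡ 3 (mod 4), so (27/867) = −(867/27).
Reduce top mod 27: now compute (3/27).
Reciprocity: 3 ≡ 3 and 27 ≡ 3 (mod 4), so (3/27) = −(27/3).
Reduce top mod 3: now compute (0/3).
Top reduces to 0: gcd > 1, so the symbol is 0.

0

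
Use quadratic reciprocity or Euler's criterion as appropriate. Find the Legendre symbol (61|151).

Euler's criterion: (61/151) ≡ 61^75 (mod 151).
61^2 ≡ 97 (mod 151)
61^4 ≡ 47 (mod 151)
61^8 ≡ 95 (mod 151)
61^16 ≡ 116 (mod 151)
61^32 ≡ 17 (mod 151)
61^64 ≡ 138 (mod 151)
61^75 = 61^(64+8+2+1) ≡ 150 (mod 151).
Result is 150 ≡ −1, so (61/151) = −1.

-1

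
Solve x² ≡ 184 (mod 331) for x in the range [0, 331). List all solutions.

Since 331 ≡ 3 (mod 4), a square root of 184 is 184^((331+1)/4) = 184^83 mod 331.
Repeated squaring: 184^2≡94, 184^4≡230, 184^8≡271, 184^16≡290, 184^32≡26, 184^64≡14 (mod 331).
184^83 = 184^(64+16+2+1) ≡ 110 (mod 331).
Check: 110² = 12100 ≡ 184 (mod 331). The two roots are 110 and 221.

110, 221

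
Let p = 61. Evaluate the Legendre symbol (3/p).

Reciprocity: 3 ≡ 3 and 61 ≡ 1 (mod 4), so (3/61) = +(61/3).
Reduce top mod 3: now compute (1/3).
Reached (1/3) = 1. Collecting the sign flips along the way, the symbol is +1.

1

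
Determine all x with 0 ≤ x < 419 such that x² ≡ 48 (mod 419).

116, 303

Since 419 ≡ 3 (mod 4), a square root of 48 is 48^((419+1)/4) = 48^105 mod 419.
Repeated squaring: 48^2≡209, 48^4≡105, 48^8≡131, 48^16≡401, 48^32≡324, 48^64≡226 (mod 419).
48^105 = 48^(64+32+8+1) ≡ 116 (mod 419).
Check: 116² = 13456 ≡ 48 (mod 419). The two roots are 116 and 303.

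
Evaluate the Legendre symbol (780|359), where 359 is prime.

First reduce: 780 ≡ 62 (mod 359).
Pull out 2: since 359 ≡ 7 (mod 8), (2/359) = +1.
Reciprocity: 31 ≡ 3 and 359 ≡ 3 (mod 4), so (31/359) = −(359/31).
Reduce top mod 31: now compute (18/31).
Pull out 2: since 31 ≡ 7 (mod 8), (2/31) = +1.
Reciprocity: 9 ≡ 1 and 31 ≡ 3 (mod 4), so (9/31) = +(31/9).
Reduce top mod 9: now compute (4/9).
Pull out 2^2: since 9 ≡ 1 (mod 8), (2/9) = +1, so (2/9)^2 = +1.
Reached (1/9) = 1. Collecting the sign flips along the way, the symbol is -1.

-1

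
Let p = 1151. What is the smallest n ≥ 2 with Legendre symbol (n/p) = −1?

13

(2/1151) = +1, so 2 is a residue.
(3/1151) = +1, so 3 is a residue.
(4/1151) = +1, so 4 is a residue.
(5/1151) = +1, so 5 is a residue.
(6/1151) = +1, so 6 is a residue.
(7/1151) = +1, so 7 is a residue.
(8/1151) = +1, so 8 is a residue.
(9/1151) = +1, so 9 is a residue.
(10/1151) = +1, so 10 is a residue.
(11/1151) = +1, so 11 is a residue.
(12/1151) = +1, so 12 is a residue.
(13/1151) = −1, so 13 is the smallest positive non-residue mod 1151.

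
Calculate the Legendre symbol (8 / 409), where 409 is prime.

Pull out 2^3: since 409 ≡ 1 (mod 8), (2/409) = +1, so (2/409)^3 = +1.
Reached (1/409) = 1. Collecting the sign flips along the way, the symbol is +1.

1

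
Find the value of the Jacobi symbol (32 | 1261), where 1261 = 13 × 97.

Pull out 2^5: since 1261 ≡ 5 (mod 8), (2/1261) = -1, so (2/1261)^5 = -1.
Reached (1/1261) = 1. Collecting the sign flips along the way, the symbol is -1.

-1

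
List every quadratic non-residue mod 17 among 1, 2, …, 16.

3 5 6 7 10 11 12 14

Square k = 1,…,8 (k and 17−k give the same square):
1²=1, 2²=4, 3²=9, 4²=16, 5²≡8, 6²≡2, 7²≡15, 8²≡13 (mod 17).
The residues are {1, 2, 4, 8, 9, 13, 15, 16}; the non-residues are the remaining 8 nonzero classes.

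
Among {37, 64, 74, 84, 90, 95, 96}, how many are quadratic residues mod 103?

(37/103) = -1 → non-residue.
(64/103) = +1 → QR.
(74/103) = -1 → non-residue.
(84/103) = -1 → non-residue.
(90/103) = -1 → non-residue.
(95/103) = -1 → non-residue.
(96/103) = -1 → non-residue.
Total quadratic residues among the 7: 1.

1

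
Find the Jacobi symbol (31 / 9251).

Reciprocity: 31 ≡ 3 and 9251 ≡ 3 (mod 4), so (31/9251) = −(9251/31).
Reduce top mod 31: now compute (13/31).
Reciprocity: 13 ≡ 1 and 31 ≡ 3 (mod 4), so (13/31) = +(31/13).
Reduce top mod 13: now compute (5/13).
Reciprocity: 5 ≡ 1 and 13 ≡ 1 (mod 4), so (5/13) = +(13/5).
Reduce top mod 5: now compute (3/5).
Reciprocity: 3 ≡ 3 and 5 ≡ 1 (mod 4), so (3/5) = +(5/3).
Reduce top mod 3: now compute (2/3).
Pull out 2: since 3 ≡ 3 (mod 8), (2/3) = -1.
Reached (1/3) = 1. Collecting the sign flips along the way, the symbol is +1.

1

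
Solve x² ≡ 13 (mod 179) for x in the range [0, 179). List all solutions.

27, 152

Since 179 ≡ 3 (mod 4), a square root of 13 is 13^((179+1)/4) = 13^45 mod 179.
Repeated squaring: 13^2≡169, 13^4≡100, 13^8≡155, 13^16≡39, 13^32≡89 (mod 179).
13^45 = 13^(32+8+4+1) ≡ 27 (mod 179).
Check: 27² = 729 ≡ 13 (mod 179). The two roots are 27 and 152.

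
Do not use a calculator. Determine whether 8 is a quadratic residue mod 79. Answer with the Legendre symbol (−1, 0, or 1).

Pull out 2^3: since 79 ≡ 7 (mod 8), (2/79) = +1, so (2/79)^3 = +1.
Reached (1/79) = 1. Collecting the sign flips along the way, the symbol is +1.

1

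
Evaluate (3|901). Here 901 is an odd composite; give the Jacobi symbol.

Reciprocity: 3 ≡ 3 and 901 ≡ 1 (mod 4), so (3/901) = +(901/3).
Reduce top mod 3: now compute (1/3).
Reached (1/3) = 1. Collecting the sign flips along the way, the symbol is +1.

1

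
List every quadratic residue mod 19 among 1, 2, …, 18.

1,4,5,6,7,9,11,16,17

Square k = 1,…,9 (k and 19−k give the same square):
1²=1, 2²=4, 3²=9, 4²=16, 5²≡6, 6²≡17, 7²≡11, 8²≡7, 9²≡5 (mod 19).
So the quadratic residues mod 19 are {1, 4, 5, 6, 7, 9, 11, 16, 17}.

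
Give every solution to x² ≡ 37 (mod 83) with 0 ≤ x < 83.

Since 83 ≡ 3 (mod 4), a square root of 37 is 37^((83+1)/4) = 37^21 mod 83.
Repeated squaring: 37^2≡41, 37^4≡21, 37^8≡26, 37^16≡12 (mod 83).
37^21 = 37^(16+4+1) ≡ 28 (mod 83).
Check: 28² = 784 ≡ 37 (mod 83). The two roots are 28 and 55.

28, 55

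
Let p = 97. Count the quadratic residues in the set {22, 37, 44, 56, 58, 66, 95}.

(22/97) = +1 → QR.
(37/97) = -1 → non-residue.
(44/97) = +1 → QR.
(56/97) = -1 → non-residue.
(58/97) = -1 → non-residue.
(66/97) = +1 → QR.
(95/97) = +1 → QR.
Total quadratic residues among the 7: 4.

4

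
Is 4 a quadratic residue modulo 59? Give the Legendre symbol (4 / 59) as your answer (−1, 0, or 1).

Euler's criterion: (4/59) ≡ 4^29 (mod 59).
4^2 ≡ 16 (mod 59)
4^4 ≡ 20 (mod 59)
4^8 ≡ 46 (mod 59)
4^16 ≡ 51 (mod 59)
4^29 = 4^(16+8+4+1) ≡ 1 (mod 59).
Result is 1, so (4/59) = 1.

1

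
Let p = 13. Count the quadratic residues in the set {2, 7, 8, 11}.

0

(2/13) = -1 → non-residue.
(7/13) = -1 → non-residue.
(8/13) = -1 → non-residue.
(11/13) = -1 → non-residue.
Total quadratic residues among the 4: 0.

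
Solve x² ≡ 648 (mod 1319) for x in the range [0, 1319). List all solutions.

397, 922

Since 1319 ≡ 3 (mod 4), a square root of 648 is 648^((1319+1)/4) = 648^330 mod 1319.
Repeated squaring: 648^2≡462, 648^4≡1085, 648^8≡677, 648^16≡636, 648^32≡882, 648^64≡1033, 648^128≡18, 648^256≡324 (mod 1319).
648^330 = 648^(256+64+8+2) ≡ 922 (mod 1319).
Check: 922² = 850084 ≡ 648 (mod 1319). The two roots are 397 and 922.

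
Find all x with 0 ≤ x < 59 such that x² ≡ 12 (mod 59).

Since 59 ≡ 3 (mod 4), a square root of 12 is 12^((59+1)/4) = 12^15 mod 59.
Repeated squaring: 12^2≡26, 12^4≡27, 12^8≡21 (mod 59).
12^15 = 12^(8+4+2+1) ≡ 22 (mod 59).
Check: 22² = 484 ≡ 12 (mod 59). The two roots are 22 and 37.

22, 37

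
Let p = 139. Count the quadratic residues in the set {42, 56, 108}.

(42/139) = +1 → QR.
(56/139) = -1 → non-residue.
(108/139) = -1 → non-residue.
Total quadratic residues among the 3: 1.

1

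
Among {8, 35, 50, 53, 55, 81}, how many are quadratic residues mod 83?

1

(8/83) = -1 → non-residue.
(35/83) = -1 → non-residue.
(50/83) = -1 → non-residue.
(53/83) = -1 → non-residue.
(55/83) = -1 → non-residue.
(81/83) = +1 → QR.
Total quadratic residues among the 6: 1.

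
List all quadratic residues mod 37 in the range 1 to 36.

1 3 4 7 9 10 11 12 16 21 25 26 27 28 30 33 34 36

Square k = 1,…,18 (k and 37−k give the same square):
1²=1, 2²=4, 3²=9, 4²=16, 5²=25, 6²=36, 7²≡12, 8²≡27, 9²≡7, 10²≡26, 11²≡10, 12²≡33, 13²≡21, 14²≡11, 15²≡3, 16²≡34, 17²≡30, 18²≡28 (mod 37).
So the quadratic residues mod 37 are {1, 3, 4, 7, 9, 10, 11, 12, 16, 21, 25, 26, 27, 28, 30, 33, 34, 36}.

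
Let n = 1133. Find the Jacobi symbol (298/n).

1

Pull out 2: since 1133 ≡ 5 (mod 8), (2/1133) = -1.
Reciprocity: 149 ≡ 1 and 1133 ≡ 1 (mod 4), so (149/1133) = +(1133/149).
Reduce top mod 149: now compute (90/149).
Pull out 2: since 149 ≡ 5 (mod 8), (2/149) = -1.
Reciprocity: 45 ≡ 1 and 149 ≡ 1 (mod 4), so (45/149) = +(149/45).
Reduce top mod 45: now compute (14/45).
Pull out 2: since 45 ≡ 5 (mod 8), (2/45) = -1.
Reciprocity: 7 ≡ 3 and 45 ≡ 1 (mod 4), so (7/45) = +(45/7).
Reduce top mod 7: now compute (3/7).
Reciprocity: 3 ≡ 3 and 7 ≡ 3 (mod 4), so (3/7) = −(7/3).
Reduce top mod 3: now compute (1/3).
Reached (1/3) = 1. Collecting the sign flips along the way, the symbol is +1.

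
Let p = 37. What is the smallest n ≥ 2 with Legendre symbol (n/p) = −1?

(2/37) = −1, so 2 is the smallest positive non-residue mod 37.

2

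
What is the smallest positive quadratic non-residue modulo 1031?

7

(2/1031) = +1, so 2 is a residue.
(3/1031) = +1, so 3 is a residue.
(4/1031) = +1, so 4 is a residue.
(5/1031) = +1, so 5 is a residue.
(6/1031) = +1, so 6 is a residue.
(7/1031) = −1, so 7 is the smallest positive non-residue mod 1031.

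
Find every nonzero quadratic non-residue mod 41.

3, 6, 7, 11, 12, 13, 14, 15, 17, 19, 22, 24, 26, 27, 28, 29, 30, 34, 35, 38

Square k = 1,…,20 (k and 41−k give the same square):
1²=1, 2²=4, 3²=9, 4²=16, 5²=25, 6²=36, 7²≡8, 8²≡23, 9²≡40, 10²≡18, 11²≡39, 12²≡21, 13²≡5, 14²≡32, 15²≡20, 16²≡10, 17²≡2, 18²≡37, 19²≡33, 20²≡31 (mod 41).
The residues are {1, 2, 4, 5, 8, 9, 10, 16, 18, 20, 21, 23, 25, 31, 32, 33, 36, 37, 39, 40}; the non-residues are the remaining 20 nonzero classes.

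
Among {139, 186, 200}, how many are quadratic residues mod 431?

2

(139/431) = +1 → QR.
(186/431) = -1 → non-residue.
(200/431) = +1 → QR.
Total quadratic residues among the 3: 2.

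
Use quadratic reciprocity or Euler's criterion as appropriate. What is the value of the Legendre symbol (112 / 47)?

Euler's criterion: (112/47) ≡ 18^23 (mod 47).
18^2 ≡ 42 (mod 47)
18^4 ≡ 25 (mod 47)
18^8 ≡ 14 (mod 47)
18^16 ≡ 8 (mod 47)
18^23 = 18^(16+4+2+1) ≡ 1 (mod 47).
Result is 1, so (112/47) = 1.

1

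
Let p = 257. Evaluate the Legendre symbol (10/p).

Pull out 2: since 257 ≡ 1 (mod 8), (2/257) = +1.
Reciprocity: 5 ≡ 1 and 257 ≡ 1 (mod 4), so (5/257) = +(257/5).
Reduce top mod 5: now compute (2/5).
Pull out 2: since 5 ≡ 5 (mod 8), (2/5) = -1.
Reached (1/5) = 1. Collecting the sign flips along the way, the symbol is -1.

-1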